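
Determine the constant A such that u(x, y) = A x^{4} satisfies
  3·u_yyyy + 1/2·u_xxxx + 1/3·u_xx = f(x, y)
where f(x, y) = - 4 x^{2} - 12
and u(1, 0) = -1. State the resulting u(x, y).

Answer: u(x, y) = - x^{4}

Derivation:
Substitute the ansatz u = A x^{4} into the left-hand side.
Derivatives of the ansatz:
  u_yyyy = 0
  u_xxxx = 24 A
  u_xx = 12 A x^{2}
Term by term:
  3·u_yyyy = 0
  1/2·u_xxxx = 12 A
  1/3·u_xx = 4 A x^{2}
So the left-hand side equals
  4 A x^{2} + 12 A
This must equal f(x, y) = - 4 x^{2} - 12 identically.
Matching coefficients of the independent functions:
  [constant term]:  12 A = -12
  [x^{2}]:  4 A = -4
Solving: A = -1.
Check against the point condition:
  u(1, 0) = -1  ⟹  A = -1  ✓
Hence u(x, y) = - x^{4}.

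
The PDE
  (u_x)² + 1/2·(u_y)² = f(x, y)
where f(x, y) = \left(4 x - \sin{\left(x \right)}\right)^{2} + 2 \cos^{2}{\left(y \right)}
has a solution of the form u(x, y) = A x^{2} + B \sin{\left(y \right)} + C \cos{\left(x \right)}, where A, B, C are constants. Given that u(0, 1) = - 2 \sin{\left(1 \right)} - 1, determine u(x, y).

Substitute the ansatz u = A x^{2} + B \sin{\left(y \right)} + C \cos{\left(x \right)} into the left-hand side.
Derivatives of the ansatz:
  u_x = 2 A x - C \sin{\left(x \right)}
  u_y = B \cos{\left(y \right)}
Term by term:
  (u_x)² = 4 A^{2} x^{2} - 4 A C x \sin{\left(x \right)} + C^{2} \sin^{2}{\left(x \right)}
  1/2·(u_y)² = \frac{B^{2} \cos^{2}{\left(y \right)}}{2}
So the left-hand side equals
  4 A^{2} x^{2} - 4 A C x \sin{\left(x \right)} + \frac{B^{2} \cos^{2}{\left(y \right)}}{2} + C^{2} \sin^{2}{\left(x \right)}
This must equal f(x, y) identically; expanded, f = 16 x^{2} - 8 x \sin{\left(x \right)} + \sin^{2}{\left(x \right)} + 2 \cos^{2}{\left(y \right)}.
Matching coefficients of the independent functions:
  [x^{2}]:  4 A^{2} = 16
  [x \sin{\left(x \right)}]:  - 4 A C = -8
  [\sin^{2}{\left(x \right)}]:  C^{2} = 1
  [\cos^{2}{\left(y \right)}]:  \frac{B^{2}}{2} = 2
These equations allow (A, B, C) = (-2, -2, -1) or (-2, 2, -1) or (2, -2, 1) or (2, 2, 1).
Impose the point condition(s):
  u(0, 1) = - 2 \sin{\left(1 \right)} - 1  ⟹  B \sin{\left(1 \right)} + C = - 2 \sin{\left(1 \right)} - 1
Only A = -2, B = -2, C = -1 satisfies everything.
Hence u(x, y) = - 2 x^{2} - 2 \sin{\left(y \right)} - \cos{\left(x \right)}.

Answer: u(x, y) = - 2 x^{2} - 2 \sin{\left(y \right)} - \cos{\left(x \right)}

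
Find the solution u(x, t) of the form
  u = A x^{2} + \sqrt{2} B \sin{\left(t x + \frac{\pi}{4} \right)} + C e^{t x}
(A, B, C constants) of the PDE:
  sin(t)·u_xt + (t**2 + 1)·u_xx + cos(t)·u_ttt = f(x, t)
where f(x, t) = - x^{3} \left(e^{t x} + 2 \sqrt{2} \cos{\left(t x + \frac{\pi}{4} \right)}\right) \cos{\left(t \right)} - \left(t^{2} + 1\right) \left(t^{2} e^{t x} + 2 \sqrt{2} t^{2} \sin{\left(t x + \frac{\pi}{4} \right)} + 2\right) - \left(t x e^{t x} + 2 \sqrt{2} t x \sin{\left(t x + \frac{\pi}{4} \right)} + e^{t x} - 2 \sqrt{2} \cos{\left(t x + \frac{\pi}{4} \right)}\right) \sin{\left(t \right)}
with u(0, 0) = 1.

Answer: u(x, t) = - x^{2} - e^{t x} + 2 \sqrt{2} \sin{\left(t x + \frac{\pi}{4} \right)}

Derivation:
Substitute the ansatz u = A x^{2} + \sqrt{2} B \sin{\left(t x + \frac{\pi}{4} \right)} + C e^{t x} into the left-hand side.
Derivatives of the ansatz:
  u_xt = - \sqrt{2} B t x \sin{\left(t x + \frac{\pi}{4} \right)} + \sqrt{2} B \cos{\left(t x + \frac{\pi}{4} \right)} + C t x e^{t x} + C e^{t x}
  u_xx = 2 A - \sqrt{2} B t^{2} \sin{\left(t x + \frac{\pi}{4} \right)} + C t^{2} e^{t x}
  u_ttt = - \sqrt{2} B x^{3} \cos{\left(t x + \frac{\pi}{4} \right)} + C x^{3} e^{t x}
Term by term:
  sin(t)·u_xt = - \sqrt{2} B t x \sin{\left(t \right)} \sin{\left(t x + \frac{\pi}{4} \right)} + \sqrt{2} B \sin{\left(t \right)} \cos{\left(t x + \frac{\pi}{4} \right)} + C t x e^{t x} \sin{\left(t \right)} + C e^{t x} \sin{\left(t \right)}
  (t**2 + 1)·u_xx = 2 A t^{2} + 2 A - \sqrt{2} B t^{4} \sin{\left(t x + \frac{\pi}{4} \right)} - \sqrt{2} B t^{2} \sin{\left(t x + \frac{\pi}{4} \right)} + C t^{4} e^{t x} + C t^{2} e^{t x}
  cos(t)·u_ttt = - \sqrt{2} B x^{3} \cos{\left(t \right)} \cos{\left(t x + \frac{\pi}{4} \right)} + C x^{3} e^{t x} \cos{\left(t \right)}
So the left-hand side equals
  2 A t^{2} + 2 A - \sqrt{2} B t^{4} \sin{\left(t x + \frac{\pi}{4} \right)} - \sqrt{2} B t^{2} \sin{\left(t x + \frac{\pi}{4} \right)} - \sqrt{2} B t x \sin{\left(t \right)} \sin{\left(t x + \frac{\pi}{4} \right)} - \sqrt{2} B x^{3} \cos{\left(t \right)} \cos{\left(t x + \frac{\pi}{4} \right)} + \sqrt{2} B \sin{\left(t \right)} \cos{\left(t x + \frac{\pi}{4} \right)} + C t^{4} e^{t x} + C t^{2} e^{t x} + C t x e^{t x} \sin{\left(t \right)} + C x^{3} e^{t x} \cos{\left(t \right)} + C e^{t x} \sin{\left(t \right)}
This must equal f(x, t) identically; expanded, f = - t^{4} e^{t x} - 2 \sqrt{2} t^{4} \sin{\left(t x + \frac{\pi}{4} \right)} - t^{2} e^{t x} - 2 \sqrt{2} t^{2} \sin{\left(t x + \frac{\pi}{4} \right)} - 2 t^{2} - t x e^{t x} \sin{\left(t \right)} - 2 \sqrt{2} t x \sin{\left(t \right)} \sin{\left(t x + \frac{\pi}{4} \right)} - x^{3} e^{t x} \cos{\left(t \right)} - 2 \sqrt{2} x^{3} \cos{\left(t \right)} \cos{\left(t x + \frac{\pi}{4} \right)} - e^{t x} \sin{\left(t \right)} + 2 \sqrt{2} \sin{\left(t \right)} \cos{\left(t x + \frac{\pi}{4} \right)} - 2.
Matching coefficients of the independent functions:
  [constant term, t^{2}]:  2 A = -2
  [t^{2} e^{t x}, t^{4} e^{t x}, e^{t x} \sin{\left(t \right)}, x^{3} e^{t x} \cos{\left(t \right)}, …]:  C = -1
  [\sqrt{2} t^{2} \sin{\left(t x + \frac{\pi}{4} \right)}, \sqrt{2} t^{4} \sin{\left(t x + \frac{\pi}{4} \right)}, \sqrt{2} x^{3} \cos{\left(t \right)} \cos{\left(t x + \frac{\pi}{4} \right)}, \sqrt{2} t x \sin{\left(t \right)} \sin{\left(t x + \frac{\pi}{4} \right)}]:  - B = -2
  [\sqrt{2} \sin{\left(t \right)} \cos{\left(t x + \frac{\pi}{4} \right)}]:  B = 2
Solving: A = -1, B = 2, C = -1.
Check against the point condition:
  u(0, 0) = 1  ⟹  B + C = 1  ✓
Hence u(x, t) = - x^{2} - e^{t x} + 2 \sqrt{2} \sin{\left(t x + \frac{\pi}{4} \right)}.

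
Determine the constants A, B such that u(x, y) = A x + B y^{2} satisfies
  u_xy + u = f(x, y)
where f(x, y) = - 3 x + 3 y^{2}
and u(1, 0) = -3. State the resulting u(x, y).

Answer: u(x, y) = - 3 x + 3 y^{2}

Derivation:
Substitute the ansatz u = A x + B y^{2} into the left-hand side.
Derivatives of the ansatz:
  u_xy = 0
Term by term:
  u_xy = 0
  u = A x + B y^{2}
So the left-hand side equals
  A x + B y^{2}
This must equal f(x, y) = - 3 x + 3 y^{2} identically.
Matching coefficients of the independent functions:
  [x]:  A = -3
  [y^{2}]:  B = 3
Solving: A = -3, B = 3.
Check against the point condition:
  u(1, 0) = -3  ⟹  A = -3  ✓
Hence u(x, y) = - 3 x + 3 y^{2}.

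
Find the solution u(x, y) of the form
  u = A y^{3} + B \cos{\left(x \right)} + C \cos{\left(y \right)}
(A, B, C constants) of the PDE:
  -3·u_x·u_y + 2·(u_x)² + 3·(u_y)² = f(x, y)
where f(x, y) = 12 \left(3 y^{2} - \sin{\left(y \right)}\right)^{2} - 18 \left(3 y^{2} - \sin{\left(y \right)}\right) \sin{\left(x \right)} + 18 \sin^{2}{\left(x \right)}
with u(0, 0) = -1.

Substitute the ansatz u = A y^{3} + B \cos{\left(x \right)} + C \cos{\left(y \right)} into the left-hand side.
Derivatives of the ansatz:
  u_x = - B \sin{\left(x \right)}
  u_y = 3 A y^{2} - C \sin{\left(y \right)}
Term by term:
  -3·u_x·u_y = 9 A B y^{2} \sin{\left(x \right)} - 3 B C \sin{\left(x \right)} \sin{\left(y \right)}
  2·(u_x)² = 2 B^{2} \sin^{2}{\left(x \right)}
  3·(u_y)² = 27 A^{2} y^{4} - 18 A C y^{2} \sin{\left(y \right)} + 3 C^{2} \sin^{2}{\left(y \right)}
So the left-hand side equals
  27 A^{2} y^{4} + 9 A B y^{2} \sin{\left(x \right)} - 18 A C y^{2} \sin{\left(y \right)} + 2 B^{2} \sin^{2}{\left(x \right)} - 3 B C \sin{\left(x \right)} \sin{\left(y \right)} + 3 C^{2} \sin^{2}{\left(y \right)}
This must equal f(x, y) identically; expanded, f = 108 y^{4} - 54 y^{2} \sin{\left(x \right)} - 72 y^{2} \sin{\left(y \right)} + 18 \sin^{2}{\left(x \right)} + 18 \sin{\left(x \right)} \sin{\left(y \right)} + 12 \sin^{2}{\left(y \right)}.
Matching coefficients of the independent functions:
  [y^{4}]:  27 A^{2} = 108
  [y^{2} \sin{\left(x \right)}]:  9 A B = -54
  [y^{2} \sin{\left(y \right)}]:  - 18 A C = -72
  [\sin{\left(x \right)} \sin{\left(y \right)}]:  - 3 B C = 18
  [\sin^{2}{\left(x \right)}]:  2 B^{2} = 18
  [\sin^{2}{\left(y \right)}]:  3 C^{2} = 12
These equations allow (A, B, C) = (-2, 3, -2) or (2, -3, 2).
Impose the point condition(s):
  u(0, 0) = -1  ⟹  B + C = -1
Only A = 2, B = -3, C = 2 satisfies everything.
Hence u(x, y) = 2 y^{3} - 3 \cos{\left(x \right)} + 2 \cos{\left(y \right)}.

Answer: u(x, y) = 2 y^{3} - 3 \cos{\left(x \right)} + 2 \cos{\left(y \right)}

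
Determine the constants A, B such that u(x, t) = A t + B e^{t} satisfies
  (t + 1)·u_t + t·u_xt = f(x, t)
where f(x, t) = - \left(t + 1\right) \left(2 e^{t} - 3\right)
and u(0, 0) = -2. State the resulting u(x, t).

Answer: u(x, t) = 3 t - 2 e^{t}

Derivation:
Substitute the ansatz u = A t + B e^{t} into the left-hand side.
Derivatives of the ansatz:
  u_t = A + B e^{t}
  u_xt = 0
Term by term:
  (t + 1)·u_t = A t + A + B t e^{t} + B e^{t}
  t·u_xt = 0
So the left-hand side equals
  A t + A + B t e^{t} + B e^{t}
This must equal f(x, t) identically; expanded, f = - 2 t e^{t} + 3 t - 2 e^{t} + 3.
Matching coefficients of the independent functions:
  [constant term, t]:  A = 3
  [t e^{t}, e^{t}]:  B = -2
Solving: A = 3, B = -2.
Check against the point condition:
  u(0, 0) = -2  ⟹  B = -2  ✓
Hence u(x, t) = 3 t - 2 e^{t}.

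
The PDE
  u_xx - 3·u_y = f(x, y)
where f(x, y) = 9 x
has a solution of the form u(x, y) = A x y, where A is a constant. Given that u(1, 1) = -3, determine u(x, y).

Substitute the ansatz u = A x y into the left-hand side.
Derivatives of the ansatz:
  u_xx = 0
  u_y = A x
Term by term:
  u_xx = 0
  -3·u_y = - 3 A x
So the left-hand side equals
  - 3 A x
This must equal f(x, y) = 9 x identically.
Matching coefficients of the independent functions:
  [x]:  - 3 A = 9
Solving: A = -3.
Check against the point condition:
  u(1, 1) = -3  ⟹  A = -3  ✓
Hence u(x, y) = - 3 x y.

Answer: u(x, y) = - 3 x y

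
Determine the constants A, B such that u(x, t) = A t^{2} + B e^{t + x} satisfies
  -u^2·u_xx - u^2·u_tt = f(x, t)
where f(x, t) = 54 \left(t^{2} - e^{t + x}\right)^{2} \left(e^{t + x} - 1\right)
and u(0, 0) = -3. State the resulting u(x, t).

Substitute the ansatz u = A t^{2} + B e^{t + x} into the left-hand side.
Derivatives of the ansatz:
  u_xx = B e^{t} e^{x}
  u_tt = 2 A + B e^{t} e^{x}
Term by term:
  -u^2·u_xx = - A^{2} B t^{4} e^{t} e^{x} - 2 A B^{2} t^{2} e^{2 t} e^{2 x} - B^{3} e^{3 t} e^{3 x}
  -u^2·u_tt = - 2 A^{3} t^{4} - A^{2} B t^{4} e^{t} e^{x} - 4 A^{2} B t^{2} e^{t} e^{x} - 2 A B^{2} t^{2} e^{2 t} e^{2 x} - 2 A B^{2} e^{2 t} e^{2 x} - B^{3} e^{3 t} e^{3 x}
So the left-hand side equals
  - 2 A^{3} t^{4} - 2 A^{2} B t^{4} e^{t} e^{x} - 4 A^{2} B t^{2} e^{t} e^{x} - 4 A B^{2} t^{2} e^{2 t} e^{2 x} - 2 A B^{2} e^{2 t} e^{2 x} - 2 B^{3} e^{3 t} e^{3 x}
This must equal f(x, t) identically; expanded, f = 54 t^{4} e^{t} e^{x} - 54 t^{4} - 108 t^{2} e^{2 t} e^{2 x} + 108 t^{2} e^{t} e^{x} + 54 e^{3 t} e^{3 x} - 54 e^{2 t} e^{2 x}.
Matching coefficients of the independent functions:
  [t^{4}]:  - 2 A^{3} = -54
  [e^{2 t} e^{2 x}]:  - 2 A B^{2} = -54
  [e^{3 t} e^{3 x}]:  - 2 B^{3} = 54
  [t^{2} e^{t} e^{x}]:  - 4 A^{2} B = 108
  [t^{2} e^{2 t} e^{2 x}]:  - 4 A B^{2} = -108
  [t^{4} e^{t} e^{x}]:  - 2 A^{2} B = 54
Solving: A = 3, B = -3.
Check against the point condition:
  u(0, 0) = -3  ⟹  B = -3  ✓
Hence u(x, t) = 3 t^{2} - 3 e^{t + x}.

Answer: u(x, t) = 3 t^{2} - 3 e^{t + x}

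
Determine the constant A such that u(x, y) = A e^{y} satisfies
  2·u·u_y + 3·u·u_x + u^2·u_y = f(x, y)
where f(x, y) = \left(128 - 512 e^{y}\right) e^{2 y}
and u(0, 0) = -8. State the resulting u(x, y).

Answer: u(x, y) = - 8 e^{y}

Derivation:
Substitute the ansatz u = A e^{y} into the left-hand side.
Derivatives of the ansatz:
  u_y = A e^{y}
  u_x = 0
Term by term:
  2·u·u_y = 2 A^{2} e^{2 y}
  3·u·u_x = 0
  u^2·u_y = A^{3} e^{3 y}
So the left-hand side equals
  A^{3} e^{3 y} + 2 A^{2} e^{2 y}
This must equal f(x, y) identically; expanded, f = - 512 e^{3 y} + 128 e^{2 y}.
Matching coefficients of the independent functions:
  [e^{2 y}]:  2 A^{2} = 128
  [e^{3 y}]:  A^{3} = -512
Solving: A = -8.
Check against the point condition:
  u(0, 0) = -8  ⟹  A = -8  ✓
Hence u(x, y) = - 8 e^{y}.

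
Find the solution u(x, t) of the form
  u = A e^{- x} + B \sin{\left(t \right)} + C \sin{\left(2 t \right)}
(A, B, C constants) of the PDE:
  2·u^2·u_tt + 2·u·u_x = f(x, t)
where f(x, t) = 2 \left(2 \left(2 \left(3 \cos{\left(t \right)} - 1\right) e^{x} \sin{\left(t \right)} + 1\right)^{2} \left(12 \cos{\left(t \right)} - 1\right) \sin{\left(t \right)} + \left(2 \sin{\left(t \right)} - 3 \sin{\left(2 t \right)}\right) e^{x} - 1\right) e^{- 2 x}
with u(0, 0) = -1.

Substitute the ansatz u = A e^{- x} + B \sin{\left(t \right)} + C \sin{\left(2 t \right)} into the left-hand side.
Derivatives of the ansatz:
  u_tt = - B \sin{\left(t \right)} - 4 C \sin{\left(2 t \right)}
  u_x = - A e^{- x}
Term by term:
  2·u^2·u_tt = - 2 A^{2} B e^{- 2 x} \sin{\left(t \right)} - 8 A^{2} C e^{- 2 x} \sin{\left(2 t \right)} - 4 A B^{2} e^{- x} \sin^{2}{\left(t \right)} - 20 A B C e^{- x} \sin{\left(t \right)} \sin{\left(2 t \right)} - 16 A C^{2} e^{- x} \sin^{2}{\left(2 t \right)} - 2 B^{3} \sin^{3}{\left(t \right)} - 12 B^{2} C \sin^{2}{\left(t \right)} \sin{\left(2 t \right)} - 18 B C^{2} \sin{\left(t \right)} \sin^{2}{\left(2 t \right)} - 8 C^{3} \sin^{3}{\left(2 t \right)}
  2·u·u_x = - 2 A^{2} e^{- 2 x} - 2 A B e^{- x} \sin{\left(t \right)} - 2 A C e^{- x} \sin{\left(2 t \right)}
So the left-hand side equals
  - 2 A^{2} B e^{- 2 x} \sin{\left(t \right)} - 8 A^{2} C e^{- 2 x} \sin{\left(2 t \right)} - 2 A^{2} e^{- 2 x} - 4 A B^{2} e^{- x} \sin^{2}{\left(t \right)} - 20 A B C e^{- x} \sin{\left(t \right)} \sin{\left(2 t \right)} - 2 A B e^{- x} \sin{\left(t \right)} - 16 A C^{2} e^{- x} \sin^{2}{\left(2 t \right)} - 2 A C e^{- x} \sin{\left(2 t \right)} - 2 B^{3} \sin^{3}{\left(t \right)} - 12 B^{2} C \sin^{2}{\left(t \right)} \sin{\left(2 t \right)} - 18 B C^{2} \sin{\left(t \right)} \sin^{2}{\left(2 t \right)} - 8 C^{3} \sin^{3}{\left(2 t \right)}
This must equal f(x, t) identically; expanded, f = - 16 \sin^{3}{\left(t \right)} + 144 \sin^{2}{\left(t \right)} \sin{\left(2 t \right)} - 324 \sin{\left(t \right)} \sin^{2}{\left(2 t \right)} + 216 \sin^{3}{\left(2 t \right)} + 16 e^{- x} \sin^{2}{\left(t \right)} - 120 e^{- x} \sin{\left(t \right)} \sin{\left(2 t \right)} + 4 e^{- x} \sin{\left(t \right)} + 144 e^{- x} \sin^{2}{\left(2 t \right)} - 6 e^{- x} \sin{\left(2 t \right)} - 4 e^{- 2 x} \sin{\left(t \right)} + 24 e^{- 2 x} \sin{\left(2 t \right)} - 2 e^{- 2 x}.
Matching coefficients of the independent functions:
  [e^{- 2 x} \sin{\left(t \right)}]:  - 2 A^{2} B = -4
  [e^{- 2 x} \sin{\left(2 t \right)}]:  - 8 A^{2} C = 24
  [e^{- x} \sin{\left(t \right)}]:  - 2 A B = 4
  [e^{- x} \sin^{2}{\left(t \right)}]:  - 4 A B^{2} = 16
  [e^{- x} \sin{\left(2 t \right)}]:  - 2 A C = -6
  [e^{- x} \sin^{2}{\left(2 t \right)}]:  - 16 A C^{2} = 144
  [\sin{\left(t \right)} \sin^{2}{\left(2 t \right)}]:  - 18 B C^{2} = -324
  [\sin^{2}{\left(t \right)} \sin{\left(2 t \right)}]:  - 12 B^{2} C = 144
  [e^{- x} \sin{\left(t \right)} \sin{\left(2 t \right)}]:  - 20 A B C = -120
  [e^{- 2 x}]:  - 2 A^{2} = -2
  [\sin^{3}{\left(t \right)}]:  - 2 B^{3} = -16
  [\sin^{3}{\left(2 t \right)}]:  - 8 C^{3} = 216
Solving: A = -1, B = 2, C = -3.
Check against the point condition:
  u(0, 0) = -1  ⟹  A = -1  ✓
Hence u(x, t) = 2 \sin{\left(t \right)} - 3 \sin{\left(2 t \right)} - e^{- x}.

Answer: u(x, t) = 2 \sin{\left(t \right)} - 3 \sin{\left(2 t \right)} - e^{- x}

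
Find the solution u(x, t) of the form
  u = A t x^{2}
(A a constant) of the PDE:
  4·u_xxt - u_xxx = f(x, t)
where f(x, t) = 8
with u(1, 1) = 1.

Answer: u(x, t) = t x^{2}

Derivation:
Substitute the ansatz u = A t x^{2} into the left-hand side.
Derivatives of the ansatz:
  u_xxt = 2 A
  u_xxx = 0
Term by term:
  4·u_xxt = 8 A
  -u_xxx = 0
So the left-hand side equals
  8 A
This must equal f(x, t) = 8 identically.
Matching coefficients of the independent functions:
  [constant term]:  8 A = 8
Solving: A = 1.
Check against the point condition:
  u(1, 1) = 1  ⟹  A = 1  ✓
Hence u(x, t) = t x^{2}.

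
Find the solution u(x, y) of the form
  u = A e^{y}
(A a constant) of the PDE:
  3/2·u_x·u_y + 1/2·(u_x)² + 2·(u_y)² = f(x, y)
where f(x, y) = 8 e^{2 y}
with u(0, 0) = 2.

Substitute the ansatz u = A e^{y} into the left-hand side.
Derivatives of the ansatz:
  u_x = 0
  u_y = A e^{y}
Term by term:
  3/2·u_x·u_y = 0
  1/2·(u_x)² = 0
  2·(u_y)² = 2 A^{2} e^{2 y}
So the left-hand side equals
  2 A^{2} e^{2 y}
This must equal f(x, y) = 8 e^{2 y} identically.
Matching coefficients of the independent functions:
  [e^{2 y}]:  2 A^{2} = 8
These equations allow (A) = (-2) or (2).
Impose the point condition(s):
  u(0, 0) = 2  ⟹  A = 2
Only A = 2 satisfies everything.
Hence u(x, y) = 2 e^{y}.

Answer: u(x, y) = 2 e^{y}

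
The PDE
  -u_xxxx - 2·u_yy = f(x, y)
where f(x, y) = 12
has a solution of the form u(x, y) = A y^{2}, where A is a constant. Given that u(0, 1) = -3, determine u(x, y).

Substitute the ansatz u = A y^{2} into the left-hand side.
Derivatives of the ansatz:
  u_xxxx = 0
  u_yy = 2 A
Term by term:
  -u_xxxx = 0
  -2·u_yy = - 4 A
So the left-hand side equals
  - 4 A
This must equal f(x, y) = 12 identically.
Matching coefficients of the independent functions:
  [constant term]:  - 4 A = 12
Solving: A = -3.
Check against the point condition:
  u(0, 1) = -3  ⟹  A = -3  ✓
Hence u(x, y) = - 3 y^{2}.

Answer: u(x, y) = - 3 y^{2}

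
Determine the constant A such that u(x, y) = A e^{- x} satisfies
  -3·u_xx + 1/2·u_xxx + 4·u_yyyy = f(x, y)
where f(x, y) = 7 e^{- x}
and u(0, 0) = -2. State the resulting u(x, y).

Substitute the ansatz u = A e^{- x} into the left-hand side.
Derivatives of the ansatz:
  u_xx = A e^{- x}
  u_xxx = - A e^{- x}
  u_yyyy = 0
Term by term:
  -3·u_xx = - 3 A e^{- x}
  1/2·u_xxx = - \frac{A e^{- x}}{2}
  4·u_yyyy = 0
So the left-hand side equals
  - \frac{7 A e^{- x}}{2}
This must equal f(x, y) = 7 e^{- x} identically.
Matching coefficients of the independent functions:
  [e^{- x}]:  - \frac{7 A}{2} = 7
Solving: A = -2.
Check against the point condition:
  u(0, 0) = -2  ⟹  A = -2  ✓
Hence u(x, y) = - 2 e^{- x}.

Answer: u(x, y) = - 2 e^{- x}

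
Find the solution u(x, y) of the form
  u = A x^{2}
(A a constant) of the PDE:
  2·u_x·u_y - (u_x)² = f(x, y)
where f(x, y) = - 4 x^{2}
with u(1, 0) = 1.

Answer: u(x, y) = x^{2}

Derivation:
Substitute the ansatz u = A x^{2} into the left-hand side.
Derivatives of the ansatz:
  u_x = 2 A x
  u_y = 0
Term by term:
  2·u_x·u_y = 0
  -(u_x)² = - 4 A^{2} x^{2}
So the left-hand side equals
  - 4 A^{2} x^{2}
This must equal f(x, y) = - 4 x^{2} identically.
Matching coefficients of the independent functions:
  [x^{2}]:  - 4 A^{2} = -4
These equations allow (A) = (-1) or (1).
Impose the point condition(s):
  u(1, 0) = 1  ⟹  A = 1
Only A = 1 satisfies everything.
Hence u(x, y) = x^{2}.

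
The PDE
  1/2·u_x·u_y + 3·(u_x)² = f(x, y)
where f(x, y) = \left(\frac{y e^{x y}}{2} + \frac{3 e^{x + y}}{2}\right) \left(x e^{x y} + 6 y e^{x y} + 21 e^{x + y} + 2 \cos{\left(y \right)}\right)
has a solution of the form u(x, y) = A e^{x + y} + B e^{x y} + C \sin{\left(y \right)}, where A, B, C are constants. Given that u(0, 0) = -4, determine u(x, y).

Answer: u(x, y) = - e^{x y} - 3 e^{x + y} - 2 \sin{\left(y \right)}

Derivation:
Substitute the ansatz u = A e^{x + y} + B e^{x y} + C \sin{\left(y \right)} into the left-hand side.
Derivatives of the ansatz:
  u_x = A e^{x} e^{y} + B y e^{x y}
  u_y = A e^{x} e^{y} + B x e^{x y} + C \cos{\left(y \right)}
Term by term:
  1/2·u_x·u_y = \frac{A^{2} e^{2 x} e^{2 y}}{2} + \frac{A B x e^{x} e^{y} e^{x y}}{2} + \frac{A B y e^{x} e^{y} e^{x y}}{2} + \frac{A C e^{x} e^{y} \cos{\left(y \right)}}{2} + \frac{B^{2} x y e^{2 x y}}{2} + \frac{B C y e^{x y} \cos{\left(y \right)}}{2}
  3·(u_x)² = 3 A^{2} e^{2 x} e^{2 y} + 6 A B y e^{x} e^{y} e^{x y} + 3 B^{2} y^{2} e^{2 x y}
So the left-hand side equals
  \frac{7 A^{2} e^{2 x} e^{2 y}}{2} + \frac{A B x e^{x} e^{y} e^{x y}}{2} + \frac{13 A B y e^{x} e^{y} e^{x y}}{2} + \frac{A C e^{x} e^{y} \cos{\left(y \right)}}{2} + \frac{B^{2} x y e^{2 x y}}{2} + 3 B^{2} y^{2} e^{2 x y} + \frac{B C y e^{x y} \cos{\left(y \right)}}{2}
This must equal f(x, y) identically; expanded, f = \frac{x y e^{2 x y}}{2} + \frac{3 x e^{x} e^{y} e^{x y}}{2} + 3 y^{2} e^{2 x y} + \frac{39 y e^{x} e^{y} e^{x y}}{2} + y e^{x y} \cos{\left(y \right)} + \frac{63 e^{2 x} e^{2 y}}{2} + 3 e^{x} e^{y} \cos{\left(y \right)}.
Matching coefficients of the independent functions:
  [y^{2} e^{2 x y}]:  3 B^{2} = 3
  [e^{2 x} e^{2 y}]:  \frac{7 A^{2}}{2} = \frac{63}{2}
  [x y e^{2 x y}]:  \frac{B^{2}}{2} = \frac{1}{2}
  [y e^{x y} \cos{\left(y \right)}]:  \frac{B C}{2} = 1
  [e^{x} e^{y} \cos{\left(y \right)}]:  \frac{A C}{2} = 3
  [x e^{x} e^{y} e^{x y}]:  \frac{A B}{2} = \frac{3}{2}
  [y e^{x} e^{y} e^{x y}]:  \frac{13 A B}{2} = \frac{39}{2}
These equations allow (A, B, C) = (-3, -1, -2) or (3, 1, 2).
Impose the point condition(s):
  u(0, 0) = -4  ⟹  A + B = -4
Only A = -3, B = -1, C = -2 satisfies everything.
Hence u(x, y) = - e^{x y} - 3 e^{x + y} - 2 \sin{\left(y \right)}.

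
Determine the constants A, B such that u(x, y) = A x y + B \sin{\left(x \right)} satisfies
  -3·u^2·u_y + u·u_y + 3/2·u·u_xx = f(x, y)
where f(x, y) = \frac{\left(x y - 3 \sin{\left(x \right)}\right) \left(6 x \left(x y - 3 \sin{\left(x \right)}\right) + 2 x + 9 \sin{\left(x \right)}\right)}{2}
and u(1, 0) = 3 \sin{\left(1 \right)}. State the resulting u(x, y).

Substitute the ansatz u = A x y + B \sin{\left(x \right)} into the left-hand side.
Derivatives of the ansatz:
  u_y = A x
  u_xx = - B \sin{\left(x \right)}
Term by term:
  -3·u^2·u_y = - 3 A^{3} x^{3} y^{2} - 6 A^{2} B x^{2} y \sin{\left(x \right)} - 3 A B^{2} x \sin^{2}{\left(x \right)}
  u·u_y = A^{2} x^{2} y + A B x \sin{\left(x \right)}
  3/2·u·u_xx = - \frac{3 A B x y \sin{\left(x \right)}}{2} - \frac{3 B^{2} \sin^{2}{\left(x \right)}}{2}
So the left-hand side equals
  - 3 A^{3} x^{3} y^{2} - 6 A^{2} B x^{2} y \sin{\left(x \right)} + A^{2} x^{2} y - 3 A B^{2} x \sin^{2}{\left(x \right)} - \frac{3 A B x y \sin{\left(x \right)}}{2} + A B x \sin{\left(x \right)} - \frac{3 B^{2} \sin^{2}{\left(x \right)}}{2}
This must equal f(x, y) identically; expanded, f = 3 x^{3} y^{2} - 18 x^{2} y \sin{\left(x \right)} + x^{2} y + \frac{9 x y \sin{\left(x \right)}}{2} + 27 x \sin^{2}{\left(x \right)} - 3 x \sin{\left(x \right)} - \frac{27 \sin^{2}{\left(x \right)}}{2}.
Matching coefficients of the independent functions:
  [x \sin{\left(x \right)}]:  A B = -3
  [x \sin^{2}{\left(x \right)}]:  - 3 A B^{2} = 27
  [x^{2} y]:  A^{2} = 1
  [x^{3} y^{2}]:  - 3 A^{3} = 3
  [x y \sin{\left(x \right)}]:  - \frac{3 A B}{2} = \frac{9}{2}
  [x^{2} y \sin{\left(x \right)}]:  - 6 A^{2} B = -18
  [\sin^{2}{\left(x \right)}]:  - \frac{3 B^{2}}{2} = - \frac{27}{2}
Solving: A = -1, B = 3.
Check against the point condition:
  u(1, 0) = 3 \sin{\left(1 \right)}  ⟹  B \sin{\left(1 \right)} = 3 \sin{\left(1 \right)}  ✓
Hence u(x, y) = - x y + 3 \sin{\left(x \right)}.

Answer: u(x, y) = - x y + 3 \sin{\left(x \right)}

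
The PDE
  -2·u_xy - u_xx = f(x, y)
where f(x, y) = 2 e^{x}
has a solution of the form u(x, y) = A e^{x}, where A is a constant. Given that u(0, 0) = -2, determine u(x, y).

Answer: u(x, y) = - 2 e^{x}

Derivation:
Substitute the ansatz u = A e^{x} into the left-hand side.
Derivatives of the ansatz:
  u_xy = 0
  u_xx = A e^{x}
Term by term:
  -2·u_xy = 0
  -u_xx = - A e^{x}
So the left-hand side equals
  - A e^{x}
This must equal f(x, y) = 2 e^{x} identically.
Matching coefficients of the independent functions:
  [e^{x}]:  - A = 2
Solving: A = -2.
Check against the point condition:
  u(0, 0) = -2  ⟹  A = -2  ✓
Hence u(x, y) = - 2 e^{x}.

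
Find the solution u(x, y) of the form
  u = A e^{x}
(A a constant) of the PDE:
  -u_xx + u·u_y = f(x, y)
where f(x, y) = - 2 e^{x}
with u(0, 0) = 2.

Answer: u(x, y) = 2 e^{x}

Derivation:
Substitute the ansatz u = A e^{x} into the left-hand side.
Derivatives of the ansatz:
  u_xx = A e^{x}
  u_y = 0
Term by term:
  -u_xx = - A e^{x}
  u·u_y = 0
So the left-hand side equals
  - A e^{x}
This must equal f(x, y) = - 2 e^{x} identically.
Matching coefficients of the independent functions:
  [e^{x}]:  - A = -2
Solving: A = 2.
Check against the point condition:
  u(0, 0) = 2  ⟹  A = 2  ✓
Hence u(x, y) = 2 e^{x}.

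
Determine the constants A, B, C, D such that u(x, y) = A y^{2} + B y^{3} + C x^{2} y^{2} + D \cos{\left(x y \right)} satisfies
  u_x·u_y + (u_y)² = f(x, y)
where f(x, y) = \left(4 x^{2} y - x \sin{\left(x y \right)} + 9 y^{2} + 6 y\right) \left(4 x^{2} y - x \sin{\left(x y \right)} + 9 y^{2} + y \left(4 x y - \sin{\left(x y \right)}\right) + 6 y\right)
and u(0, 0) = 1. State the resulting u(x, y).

Substitute the ansatz u = A y^{2} + B y^{3} + C x^{2} y^{2} + D \cos{\left(x y \right)} into the left-hand side.
Derivatives of the ansatz:
  u_x = 2 C x y^{2} - D y \sin{\left(x y \right)}
  u_y = 2 A y + 3 B y^{2} + 2 C x^{2} y - D x \sin{\left(x y \right)}
Term by term:
  u_x·u_y = 4 A C x y^{3} - 2 A D y^{2} \sin{\left(x y \right)} + 6 B C x y^{4} - 3 B D y^{3} \sin{\left(x y \right)} + 4 C^{2} x^{3} y^{3} - 4 C D x^{2} y^{2} \sin{\left(x y \right)} + D^{2} x y \sin^{2}{\left(x y \right)}
  (u_y)² = 4 A^{2} y^{2} + 12 A B y^{3} + 8 A C x^{2} y^{2} - 4 A D x y \sin{\left(x y \right)} + 9 B^{2} y^{4} + 12 B C x^{2} y^{3} - 6 B D x y^{2} \sin{\left(x y \right)} + 4 C^{2} x^{4} y^{2} - 4 C D x^{3} y \sin{\left(x y \right)} + D^{2} x^{2} \sin^{2}{\left(x y \right)}
So the left-hand side equals
  4 A^{2} y^{2} + 12 A B y^{3} + 8 A C x^{2} y^{2} + 4 A C x y^{3} - 4 A D x y \sin{\left(x y \right)} - 2 A D y^{2} \sin{\left(x y \right)} + 9 B^{2} y^{4} + 12 B C x^{2} y^{3} + 6 B C x y^{4} - 6 B D x y^{2} \sin{\left(x y \right)} - 3 B D y^{3} \sin{\left(x y \right)} + 4 C^{2} x^{4} y^{2} + 4 C^{2} x^{3} y^{3} - 4 C D x^{3} y \sin{\left(x y \right)} - 4 C D x^{2} y^{2} \sin{\left(x y \right)} + D^{2} x^{2} \sin^{2}{\left(x y \right)} + D^{2} x y \sin^{2}{\left(x y \right)}
This must equal f(x, y) identically; expanded, f = 16 x^{4} y^{2} + 16 x^{3} y^{3} - 8 x^{3} y \sin{\left(x y \right)} + 72 x^{2} y^{3} - 8 x^{2} y^{2} \sin{\left(x y \right)} + 48 x^{2} y^{2} + x^{2} \sin^{2}{\left(x y \right)} + 36 x y^{4} + 24 x y^{3} - 18 x y^{2} \sin{\left(x y \right)} + x y \sin^{2}{\left(x y \right)} - 12 x y \sin{\left(x y \right)} + 81 y^{4} - 9 y^{3} \sin{\left(x y \right)} + 108 y^{3} - 6 y^{2} \sin{\left(x y \right)} + 36 y^{2}.
Matching coefficients of the independent functions:
(each divided by its leading coefficient; functions giving the same equation are listed together)
  [y^{2}]:  A^{2} - 9 = 0
  [y^{3}]:  A B - 9 = 0
  [y^{4}]:  B^{2} - 9 = 0
  [x y^{3}, x^{2} y^{2}]:  A C - 6 = 0
  [x y^{4}, x^{2} y^{3}]:  B C - 6 = 0
  [x^{2} \sin^{2}{\left(x y \right)}, x y \sin^{2}{\left(x y \right)}]:  D^{2} - 1 = 0
  [x^{3} y^{3}, x^{4} y^{2}]:  C^{2} - 4 = 0
  [y^{2} \sin{\left(x y \right)}, x y \sin{\left(x y \right)}]:  A D - 3 = 0
  [y^{3} \sin{\left(x y \right)}, x y^{2} \sin{\left(x y \right)}]:  B D - 3 = 0
  [x^{2} y^{2} \sin{\left(x y \right)}, x^{3} y \sin{\left(x y \right)}]:  C D - 2 = 0
These equations allow (A, B, C, D) = (-3, -3, -2, -1) or (3, 3, 2, 1).
Impose the point condition(s):
  u(0, 0) = 1  ⟹  D = 1
Only A = 3, B = 3, C = 2, D = 1 satisfies everything.
Hence u(x, y) = 2 x^{2} y^{2} + 3 y^{3} + 3 y^{2} + \cos{\left(x y \right)}.

Answer: u(x, y) = 2 x^{2} y^{2} + 3 y^{3} + 3 y^{2} + \cos{\left(x y \right)}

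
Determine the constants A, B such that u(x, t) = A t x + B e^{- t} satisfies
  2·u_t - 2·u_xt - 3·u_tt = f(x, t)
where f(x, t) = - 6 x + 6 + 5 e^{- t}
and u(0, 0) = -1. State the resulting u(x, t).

Answer: u(x, t) = - 3 t x - e^{- t}

Derivation:
Substitute the ansatz u = A t x + B e^{- t} into the left-hand side.
Derivatives of the ansatz:
  u_t = A x - B e^{- t}
  u_xt = A
  u_tt = B e^{- t}
Term by term:
  2·u_t = 2 A x - 2 B e^{- t}
  -2·u_xt = - 2 A
  -3·u_tt = - 3 B e^{- t}
So the left-hand side equals
  2 A x - 2 A - 5 B e^{- t}
This must equal f(x, t) = - 6 x + 6 + 5 e^{- t} identically.
Matching coefficients of the independent functions:
  [constant term]:  - 2 A = 6
  [x]:  2 A = -6
  [e^{- t}]:  - 5 B = 5
Solving: A = -3, B = -1.
Check against the point condition:
  u(0, 0) = -1  ⟹  B = -1  ✓
Hence u(x, t) = - 3 t x - e^{- t}.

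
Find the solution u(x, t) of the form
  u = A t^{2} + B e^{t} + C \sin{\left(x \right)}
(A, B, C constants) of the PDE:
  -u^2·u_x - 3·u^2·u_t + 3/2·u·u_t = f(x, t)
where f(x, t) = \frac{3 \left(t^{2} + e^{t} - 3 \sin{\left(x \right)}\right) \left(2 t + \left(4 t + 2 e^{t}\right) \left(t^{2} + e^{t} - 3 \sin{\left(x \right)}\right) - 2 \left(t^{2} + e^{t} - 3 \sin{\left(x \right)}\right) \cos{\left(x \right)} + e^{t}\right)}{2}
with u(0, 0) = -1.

Substitute the ansatz u = A t^{2} + B e^{t} + C \sin{\left(x \right)} into the left-hand side.
Derivatives of the ansatz:
  u_x = C \cos{\left(x \right)}
  u_t = 2 A t + B e^{t}
Term by term:
  -u^2·u_x = - A^{2} C t^{4} \cos{\left(x \right)} - 2 A B C t^{2} e^{t} \cos{\left(x \right)} - 2 A C^{2} t^{2} \sin{\left(x \right)} \cos{\left(x \right)} - B^{2} C e^{2 t} \cos{\left(x \right)} - 2 B C^{2} e^{t} \sin{\left(x \right)} \cos{\left(x \right)} - C^{3} \sin^{2}{\left(x \right)} \cos{\left(x \right)}
  -3·u^2·u_t = - 6 A^{3} t^{5} - 3 A^{2} B t^{4} e^{t} - 12 A^{2} B t^{3} e^{t} - 12 A^{2} C t^{3} \sin{\left(x \right)} - 6 A B^{2} t^{2} e^{2 t} - 6 A B^{2} t e^{2 t} - 6 A B C t^{2} e^{t} \sin{\left(x \right)} - 12 A B C t e^{t} \sin{\left(x \right)} - 6 A C^{2} t \sin^{2}{\left(x \right)} - 3 B^{3} e^{3 t} - 6 B^{2} C e^{2 t} \sin{\left(x \right)} - 3 B C^{2} e^{t} \sin^{2}{\left(x \right)}
  3/2·u·u_t = 3 A^{2} t^{3} + \frac{3 A B t^{2} e^{t}}{2} + 3 A B t e^{t} + 3 A C t \sin{\left(x \right)} + \frac{3 B^{2} e^{2 t}}{2} + \frac{3 B C e^{t} \sin{\left(x \right)}}{2}
So the left-hand side equals
  - 6 A^{3} t^{5} - 3 A^{2} B t^{4} e^{t} - 12 A^{2} B t^{3} e^{t} - A^{2} C t^{4} \cos{\left(x \right)} - 12 A^{2} C t^{3} \sin{\left(x \right)} + 3 A^{2} t^{3} - 6 A B^{2} t^{2} e^{2 t} - 6 A B^{2} t e^{2 t} - 6 A B C t^{2} e^{t} \sin{\left(x \right)} - 2 A B C t^{2} e^{t} \cos{\left(x \right)} - 12 A B C t e^{t} \sin{\left(x \right)} + \frac{3 A B t^{2} e^{t}}{2} + 3 A B t e^{t} - 2 A C^{2} t^{2} \sin{\left(x \right)} \cos{\left(x \right)} - 6 A C^{2} t \sin^{2}{\left(x \right)} + 3 A C t \sin{\left(x \right)} - 3 B^{3} e^{3 t} - 6 B^{2} C e^{2 t} \sin{\left(x \right)} - B^{2} C e^{2 t} \cos{\left(x \right)} + \frac{3 B^{2} e^{2 t}}{2} - 3 B C^{2} e^{t} \sin^{2}{\left(x \right)} - 2 B C^{2} e^{t} \sin{\left(x \right)} \cos{\left(x \right)} + \frac{3 B C e^{t} \sin{\left(x \right)}}{2} - C^{3} \sin^{2}{\left(x \right)} \cos{\left(x \right)}
This must equal f(x, t) identically; expanded, f = 6 t^{5} + 3 t^{4} e^{t} - 3 t^{4} \cos{\left(x \right)} + 12 t^{3} e^{t} - 36 t^{3} \sin{\left(x \right)} + 3 t^{3} + 6 t^{2} e^{2 t} - 18 t^{2} e^{t} \sin{\left(x \right)} - 6 t^{2} e^{t} \cos{\left(x \right)} + \frac{3 t^{2} e^{t}}{2} + 18 t^{2} \sin{\left(x \right)} \cos{\left(x \right)} + 6 t e^{2 t} - 36 t e^{t} \sin{\left(x \right)} + 3 t e^{t} + 54 t \sin^{2}{\left(x \right)} - 9 t \sin{\left(x \right)} + 3 e^{3 t} - 18 e^{2 t} \sin{\left(x \right)} - 3 e^{2 t} \cos{\left(x \right)} + \frac{3 e^{2 t}}{2} + 27 e^{t} \sin^{2}{\left(x \right)} + 18 e^{t} \sin{\left(x \right)} \cos{\left(x \right)} - \frac{9 e^{t} \sin{\left(x \right)}}{2} - 27 \sin^{2}{\left(x \right)} \cos{\left(x \right)}.
Matching coefficients of the independent functions:
(each divided by its leading coefficient; functions giving the same equation are listed together)
  [t^{3}]:  A^{2} - 1 = 0
  [t^{5}]:  A^{3} + 1 = 0
  [t e^{t}, t^{2} e^{t}]:  A B - 1 = 0
  [t e^{2 t}, t^{2} e^{2 t}]:  A B^{2} + 1 = 0
  [t \sin{\left(x \right)}]:  A C + 3 = 0
  [t \sin^{2}{\left(x \right)}, t^{2} \sin{\left(x \right)} \cos{\left(x \right)}]:  A C^{2} + 9 = 0
  [t^{3} e^{t}, t^{4} e^{t}]:  A^{2} B + 1 = 0
  [t^{3} \sin{\left(x \right)}, t^{4} \cos{\left(x \right)}]:  A^{2} C - 3 = 0
  [e^{t} \sin{\left(x \right)}]:  B C + 3 = 0
  [e^{t} \sin^{2}{\left(x \right)}, e^{t} \sin{\left(x \right)} \cos{\left(x \right)}]:  B C^{2} + 9 = 0
  [e^{2 t} \sin{\left(x \right)}, e^{2 t} \cos{\left(x \right)}]:  B^{2} C - 3 = 0
  [\sin^{2}{\left(x \right)} \cos{\left(x \right)}]:  C^{3} - 27 = 0
  [t e^{t} \sin{\left(x \right)}, t^{2} e^{t} \sin{\left(x \right)}, t^{2} e^{t} \cos{\left(x \right)}]:  A B C - 3 = 0
  [e^{2 t}]:  B^{2} - 1 = 0
  [e^{3 t}]:  B^{3} + 1 = 0
Solving: A = -1, B = -1, C = 3.
Check against the point condition:
  u(0, 0) = -1  ⟹  B = -1  ✓
Hence u(x, t) = - t^{2} - e^{t} + 3 \sin{\left(x \right)}.

Answer: u(x, t) = - t^{2} - e^{t} + 3 \sin{\left(x \right)}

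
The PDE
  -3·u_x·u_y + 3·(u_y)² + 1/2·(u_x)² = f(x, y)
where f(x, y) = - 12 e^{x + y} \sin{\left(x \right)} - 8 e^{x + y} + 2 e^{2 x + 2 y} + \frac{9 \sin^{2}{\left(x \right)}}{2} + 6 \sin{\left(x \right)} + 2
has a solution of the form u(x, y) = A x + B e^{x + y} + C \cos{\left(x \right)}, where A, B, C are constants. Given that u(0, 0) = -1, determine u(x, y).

Substitute the ansatz u = A x + B e^{x + y} + C \cos{\left(x \right)} into the left-hand side.
Derivatives of the ansatz:
  u_x = A + B e^{x} e^{y} - C \sin{\left(x \right)}
  u_y = B e^{x} e^{y}
Term by term:
  -3·u_x·u_y = - 3 A B e^{x} e^{y} - 3 B^{2} e^{2 x} e^{2 y} + 3 B C e^{x} e^{y} \sin{\left(x \right)}
  3·(u_y)² = 3 B^{2} e^{2 x} e^{2 y}
  1/2·(u_x)² = \frac{A^{2}}{2} + A B e^{x} e^{y} - A C \sin{\left(x \right)} + \frac{B^{2} e^{2 x} e^{2 y}}{2} - B C e^{x} e^{y} \sin{\left(x \right)} + \frac{C^{2} \sin^{2}{\left(x \right)}}{2}
So the left-hand side equals
  \frac{A^{2}}{2} - 2 A B e^{x} e^{y} - A C \sin{\left(x \right)} + \frac{B^{2} e^{2 x} e^{2 y}}{2} + 2 B C e^{x} e^{y} \sin{\left(x \right)} + \frac{C^{2} \sin^{2}{\left(x \right)}}{2}
This must equal f(x, y) identically; expanded, f = 2 e^{2 x} e^{2 y} - 12 e^{x} e^{y} \sin{\left(x \right)} - 8 e^{x} e^{y} + \frac{9 \sin^{2}{\left(x \right)}}{2} + 6 \sin{\left(x \right)} + 2.
Matching coefficients of the independent functions:
  [constant term]:  \frac{A^{2}}{2} = 2
  [e^{x} e^{y}]:  - 2 A B = -8
  [e^{2 x} e^{2 y}]:  \frac{B^{2}}{2} = 2
  [e^{x} e^{y} \sin{\left(x \right)}]:  2 B C = -12
  [\sin{\left(x \right)}]:  - A C = 6
  [\sin^{2}{\left(x \right)}]:  \frac{C^{2}}{2} = \frac{9}{2}
These equations allow (A, B, C) = (-2, -2, 3) or (2, 2, -3).
Impose the point condition(s):
  u(0, 0) = -1  ⟹  B + C = -1
Only A = 2, B = 2, C = -3 satisfies everything.
Hence u(x, y) = 2 x + 2 e^{x + y} - 3 \cos{\left(x \right)}.

Answer: u(x, y) = 2 x + 2 e^{x + y} - 3 \cos{\left(x \right)}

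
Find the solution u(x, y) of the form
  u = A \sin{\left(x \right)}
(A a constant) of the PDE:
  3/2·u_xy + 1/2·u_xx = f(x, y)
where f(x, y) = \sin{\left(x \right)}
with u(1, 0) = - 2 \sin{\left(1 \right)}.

Substitute the ansatz u = A \sin{\left(x \right)} into the left-hand side.
Derivatives of the ansatz:
  u_xy = 0
  u_xx = - A \sin{\left(x \right)}
Term by term:
  3/2·u_xy = 0
  1/2·u_xx = - \frac{A \sin{\left(x \right)}}{2}
So the left-hand side equals
  - \frac{A \sin{\left(x \right)}}{2}
This must equal f(x, y) = \sin{\left(x \right)} identically.
Matching coefficients of the independent functions:
  [\sin{\left(x \right)}]:  - \frac{A}{2} = 1
Solving: A = -2.
Check against the point condition:
  u(1, 0) = - 2 \sin{\left(1 \right)}  ⟹  A \sin{\left(1 \right)} = - 2 \sin{\left(1 \right)}  ✓
Hence u(x, y) = - 2 \sin{\left(x \right)}.

Answer: u(x, y) = - 2 \sin{\left(x \right)}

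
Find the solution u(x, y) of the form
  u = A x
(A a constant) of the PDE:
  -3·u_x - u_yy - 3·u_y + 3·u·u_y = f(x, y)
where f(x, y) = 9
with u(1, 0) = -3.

Substitute the ansatz u = A x into the left-hand side.
Derivatives of the ansatz:
  u_x = A
  u_yy = 0
  u_y = 0
Term by term:
  -3·u_x = - 3 A
  -u_yy = 0
  -3·u_y = 0
  3·u·u_y = 0
So the left-hand side equals
  - 3 A
This must equal f(x, y) = 9 identically.
Matching coefficients of the independent functions:
  [constant term]:  - 3 A = 9
Solving: A = -3.
Check against the point condition:
  u(1, 0) = -3  ⟹  A = -3  ✓
Hence u(x, y) = - 3 x.

Answer: u(x, y) = - 3 x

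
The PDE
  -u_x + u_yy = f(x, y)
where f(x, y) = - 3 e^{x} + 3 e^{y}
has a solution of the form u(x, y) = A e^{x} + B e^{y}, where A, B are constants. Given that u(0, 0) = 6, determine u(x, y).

Answer: u(x, y) = 3 e^{x} + 3 e^{y}

Derivation:
Substitute the ansatz u = A e^{x} + B e^{y} into the left-hand side.
Derivatives of the ansatz:
  u_x = A e^{x}
  u_yy = B e^{y}
Term by term:
  -u_x = - A e^{x}
  u_yy = B e^{y}
So the left-hand side equals
  - A e^{x} + B e^{y}
This must equal f(x, y) = - 3 e^{x} + 3 e^{y} identically.
Matching coefficients of the independent functions:
  [e^{x}]:  - A = -3
  [e^{y}]:  B = 3
Solving: A = 3, B = 3.
Check against the point condition:
  u(0, 0) = 6  ⟹  A + B = 6  ✓
Hence u(x, y) = 3 e^{x} + 3 e^{y}.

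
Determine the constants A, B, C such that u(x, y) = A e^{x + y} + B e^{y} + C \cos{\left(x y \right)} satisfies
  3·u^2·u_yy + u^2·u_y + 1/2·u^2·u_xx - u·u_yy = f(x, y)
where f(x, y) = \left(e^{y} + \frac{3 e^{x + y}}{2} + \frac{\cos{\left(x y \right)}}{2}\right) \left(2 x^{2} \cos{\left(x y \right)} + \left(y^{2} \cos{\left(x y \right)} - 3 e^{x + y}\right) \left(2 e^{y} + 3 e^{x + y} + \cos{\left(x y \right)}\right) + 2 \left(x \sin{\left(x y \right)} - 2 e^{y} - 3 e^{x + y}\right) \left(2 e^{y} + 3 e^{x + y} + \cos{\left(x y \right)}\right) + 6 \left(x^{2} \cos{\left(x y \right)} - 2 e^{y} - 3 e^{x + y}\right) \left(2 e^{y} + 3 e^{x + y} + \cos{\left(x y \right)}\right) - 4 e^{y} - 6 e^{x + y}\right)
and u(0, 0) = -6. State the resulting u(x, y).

Substitute the ansatz u = A e^{x + y} + B e^{y} + C \cos{\left(x y \right)} into the left-hand side.
Derivatives of the ansatz:
  u_yy = A e^{x} e^{y} + B e^{y} - C x^{2} \cos{\left(x y \right)}
  u_y = A e^{x} e^{y} + B e^{y} - C x \sin{\left(x y \right)}
  u_xx = A e^{x} e^{y} - C y^{2} \cos{\left(x y \right)}
Term by term:
  3·u^2·u_yy = 3 A^{3} e^{3 x} e^{3 y} + 9 A^{2} B e^{2 x} e^{3 y} - 3 A^{2} C x^{2} e^{2 x} e^{2 y} \cos{\left(x y \right)} + 6 A^{2} C e^{2 x} e^{2 y} \cos{\left(x y \right)} + 9 A B^{2} e^{x} e^{3 y} - 6 A B C x^{2} e^{x} e^{2 y} \cos{\left(x y \right)} + 12 A B C e^{x} e^{2 y} \cos{\left(x y \right)} - 6 A C^{2} x^{2} e^{x} e^{y} \cos^{2}{\left(x y \right)} + 3 A C^{2} e^{x} e^{y} \cos^{2}{\left(x y \right)} + 3 B^{3} e^{3 y} - 3 B^{2} C x^{2} e^{2 y} \cos{\left(x y \right)} + 6 B^{2} C e^{2 y} \cos{\left(x y \right)} - 6 B C^{2} x^{2} e^{y} \cos^{2}{\left(x y \right)} + 3 B C^{2} e^{y} \cos^{2}{\left(x y \right)} - 3 C^{3} x^{2} \cos^{3}{\left(x y \right)}
  u^2·u_y = A^{3} e^{3 x} e^{3 y} + 3 A^{2} B e^{2 x} e^{3 y} - A^{2} C x e^{2 x} e^{2 y} \sin{\left(x y \right)} + 2 A^{2} C e^{2 x} e^{2 y} \cos{\left(x y \right)} + 3 A B^{2} e^{x} e^{3 y} - 2 A B C x e^{x} e^{2 y} \sin{\left(x y \right)} + 4 A B C e^{x} e^{2 y} \cos{\left(x y \right)} - 2 A C^{2} x e^{x} e^{y} \sin{\left(x y \right)} \cos{\left(x y \right)} + A C^{2} e^{x} e^{y} \cos^{2}{\left(x y \right)} + B^{3} e^{3 y} - B^{2} C x e^{2 y} \sin{\left(x y \right)} + 2 B^{2} C e^{2 y} \cos{\left(x y \right)} - 2 B C^{2} x e^{y} \sin{\left(x y \right)} \cos{\left(x y \right)} + B C^{2} e^{y} \cos^{2}{\left(x y \right)} - C^{3} x \sin{\left(x y \right)} \cos^{2}{\left(x y \right)}
  1/2·u^2·u_xx = \frac{A^{3} e^{3 x} e^{3 y}}{2} + A^{2} B e^{2 x} e^{3 y} - \frac{A^{2} C y^{2} e^{2 x} e^{2 y} \cos{\left(x y \right)}}{2} + A^{2} C e^{2 x} e^{2 y} \cos{\left(x y \right)} + \frac{A B^{2} e^{x} e^{3 y}}{2} - A B C y^{2} e^{x} e^{2 y} \cos{\left(x y \right)} + A B C e^{x} e^{2 y} \cos{\left(x y \right)} - A C^{2} y^{2} e^{x} e^{y} \cos^{2}{\left(x y \right)} + \frac{A C^{2} e^{x} e^{y} \cos^{2}{\left(x y \right)}}{2} - \frac{B^{2} C y^{2} e^{2 y} \cos{\left(x y \right)}}{2} - B C^{2} y^{2} e^{y} \cos^{2}{\left(x y \right)} - \frac{C^{3} y^{2} \cos^{3}{\left(x y \right)}}{2}
  -u·u_yy = - A^{2} e^{2 x} e^{2 y} - 2 A B e^{x} e^{2 y} + A C x^{2} e^{x} e^{y} \cos{\left(x y \right)} - A C e^{x} e^{y} \cos{\left(x y \right)} - B^{2} e^{2 y} + B C x^{2} e^{y} \cos{\left(x y \right)} - B C e^{y} \cos{\left(x y \right)} + C^{2} x^{2} \cos^{2}{\left(x y \right)}
Sum these and collect like terms in the independent variables.
This must equal f(x, y) identically; expanded, f = 27 x^{2} e^{2 x} e^{2 y} \cos{\left(x y \right)} + 36 x^{2} e^{x} e^{2 y} \cos{\left(x y \right)} + 18 x^{2} e^{x} e^{y} \cos^{2}{\left(x y \right)} + 3 x^{2} e^{x} e^{y} \cos{\left(x y \right)} + 12 x^{2} e^{2 y} \cos{\left(x y \right)} + 12 x^{2} e^{y} \cos^{2}{\left(x y \right)} + 2 x^{2} e^{y} \cos{\left(x y \right)} + 3 x^{2} \cos^{3}{\left(x y \right)} + x^{2} \cos^{2}{\left(x y \right)} + 9 x e^{2 x} e^{2 y} \sin{\left(x y \right)} + 12 x e^{x} e^{2 y} \sin{\left(x y \right)} + 6 x e^{x} e^{y} \sin{\left(x y \right)} \cos{\left(x y \right)} + 4 x e^{2 y} \sin{\left(x y \right)} + 4 x e^{y} \sin{\left(x y \right)} \cos{\left(x y \right)} + x \sin{\left(x y \right)} \cos^{2}{\left(x y \right)} + \frac{9 y^{2} e^{2 x} e^{2 y} \cos{\left(x y \right)}}{2} + 6 y^{2} e^{x} e^{2 y} \cos{\left(x y \right)} + 3 y^{2} e^{x} e^{y} \cos^{2}{\left(x y \right)} + 2 y^{2} e^{2 y} \cos{\left(x y \right)} + 2 y^{2} e^{y} \cos^{2}{\left(x y \right)} + \frac{y^{2} \cos^{3}{\left(x y \right)}}{2} - \frac{243 e^{3 x} e^{3 y}}{2} - 234 e^{2 x} e^{3 y} - 81 e^{2 x} e^{2 y} \cos{\left(x y \right)} - 9 e^{2 x} e^{2 y} - 150 e^{x} e^{3 y} - 102 e^{x} e^{2 y} \cos{\left(x y \right)} - 12 e^{x} e^{2 y} - \frac{27 e^{x} e^{y} \cos^{2}{\left(x y \right)}}{2} - 3 e^{x} e^{y} \cos{\left(x y \right)} - 32 e^{3 y} - 32 e^{2 y} \cos{\left(x y \right)} - 4 e^{2 y} - 8 e^{y} \cos^{2}{\left(x y \right)} - 2 e^{y} \cos{\left(x y \right)}.
Matching coefficients of the independent functions:
(each divided by its leading coefficient; functions giving the same equation are listed together)
  [x^{2} \cos^{2}{\left(x y \right)}]:  C^{2} - 1 = 0
  [x^{2} \cos^{3}{\left(x y \right)}, y^{2} \cos^{3}{\left(x y \right)}, x \sin{\left(x y \right)} \cos^{2}{\left(x y \right)}]:  C^{3} + 1 = 0
  [e^{x} e^{2 y}]:  A B - 6 = 0
  [e^{x} e^{3 y}]:  A B^{2} + 12 = 0
  [e^{2 x} e^{2 y}]:  A^{2} - 9 = 0
  [e^{2 x} e^{3 y}]:  A^{2} B + 18 = 0
  [e^{3 x} e^{3 y}]:  A^{3} + 27 = 0
  [e^{y} \cos{\left(x y \right)}, x^{2} e^{y} \cos{\left(x y \right)}]:  B C - 2 = 0
  [e^{y} \cos^{2}{\left(x y \right)}, x^{2} e^{y} \cos^{2}{\left(x y \right)}, y^{2} e^{y} \cos^{2}{\left(x y \right)}, …]:  B C^{2} + 2 = 0
  [e^{2 y} \cos{\left(x y \right)}, x e^{2 y} \sin{\left(x y \right)}, x^{2} e^{2 y} \cos{\left(x y \right)}, …]:  B^{2} C + 4 = 0
  [e^{x} e^{y} \cos{\left(x y \right)}, x^{2} e^{x} e^{y} \cos{\left(x y \right)}]:  A C - 3 = 0
  [e^{x} e^{y} \cos^{2}{\left(x y \right)}, x^{2} e^{x} e^{y} \cos^{2}{\left(x y \right)}, y^{2} e^{x} e^{y} \cos^{2}{\left(x y \right)}, …]:  A C^{2} + 3 = 0
  [e^{x} e^{2 y} \cos{\left(x y \right)}, x e^{x} e^{2 y} \sin{\left(x y \right)}, x^{2} e^{x} e^{2 y} \cos{\left(x y \right)}, …]:  A B C + 6 = 0
  [e^{2 x} e^{2 y} \cos{\left(x y \right)}, x e^{2 x} e^{2 y} \sin{\left(x y \right)}, x^{2} e^{2 x} e^{2 y} \cos{\left(x y \right)}, …]:  A^{2} C + 9 = 0
  [e^{2 y}]:  B^{2} - 4 = 0
  [e^{3 y}]:  B^{3} + 8 = 0
Solving: A = -3, B = -2, C = -1.
Check against the point condition:
  u(0, 0) = -6  ⟹  A + B + C = -6  ✓
Hence u(x, y) = - 2 e^{y} - 3 e^{x + y} - \cos{\left(x y \right)}.

Answer: u(x, y) = - 2 e^{y} - 3 e^{x + y} - \cos{\left(x y \right)}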